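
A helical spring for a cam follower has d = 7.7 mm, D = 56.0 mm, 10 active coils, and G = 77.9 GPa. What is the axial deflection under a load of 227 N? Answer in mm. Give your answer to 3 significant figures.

11.6 mm

k = Gd⁴/(8D³N_a) = (77.9×10³)(7.7⁴)/(8·56.0³·10) = 19.492 N/mm
δ = F/k = 227 / 19.492 = 11.646 mm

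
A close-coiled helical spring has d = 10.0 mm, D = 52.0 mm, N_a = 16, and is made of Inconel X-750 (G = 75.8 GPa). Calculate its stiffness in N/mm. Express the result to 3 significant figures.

k = Gd⁴/(8D³N_a) = (75.8×10³ × 10.0⁴) / (8 × 52.0³ × 16)
  = 7.58e+08 / 1.79978e+07 = 42.116 N/mm

42.1 N/mm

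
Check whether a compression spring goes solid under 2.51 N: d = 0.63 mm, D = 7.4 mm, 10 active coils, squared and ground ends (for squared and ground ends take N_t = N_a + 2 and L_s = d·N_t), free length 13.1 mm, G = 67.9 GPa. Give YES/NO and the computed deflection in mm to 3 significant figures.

k = Gd⁴/(8D³N_a) = (67.9×10³)(0.63⁴)/(8·7.4³·10) = 0.32995 N/mm
N_t = 12; L_s = 0.63·12 = 7.56 mm; δ_solid = L₀ − L_s = 13.1 − 7.56 = 5.54 mm
δ = F/k = 2.51/0.32995 = 7.6072 mm
δ ≥ δ_solid → spring goes solid

YES, δ = 7.61 mm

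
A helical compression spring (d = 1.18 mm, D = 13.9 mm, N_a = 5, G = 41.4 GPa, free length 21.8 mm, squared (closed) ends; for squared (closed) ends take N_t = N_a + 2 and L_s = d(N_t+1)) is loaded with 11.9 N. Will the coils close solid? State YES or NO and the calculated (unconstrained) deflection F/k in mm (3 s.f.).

k = Gd⁴/(8D³N_a) = (41.4×10³)(1.18⁴)/(8·13.9³·5) = 0.74718 N/mm
N_t = 7; L_s = 1.18·8 = 9.44 mm; δ_solid = L₀ − L_s = 21.8 − 9.44 = 12.36 mm
δ = F/k = 11.9/0.74718 = 15.927 mm
δ ≥ δ_solid → spring goes solid

YES, δ = 15.9 mm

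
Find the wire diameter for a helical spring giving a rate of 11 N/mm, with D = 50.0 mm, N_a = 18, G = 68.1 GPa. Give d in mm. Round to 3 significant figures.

d = (8D³N_a·k / G)^(1/4) = (8·50.0³·18·11 / (68.1×10³))^0.25
  = (2907.5)^0.25 = 7.3431 mm

7.34 mm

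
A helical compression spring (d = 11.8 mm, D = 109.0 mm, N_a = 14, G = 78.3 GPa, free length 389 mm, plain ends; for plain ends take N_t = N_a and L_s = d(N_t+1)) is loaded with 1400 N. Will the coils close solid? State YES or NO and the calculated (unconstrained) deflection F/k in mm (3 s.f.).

NO, δ = 134 mm

k = Gd⁴/(8D³N_a) = (78.3×10³)(11.8⁴)/(8·109.0³·14) = 10.466 N/mm
N_t = 14; L_s = 11.8·15 = 177 mm; δ_solid = L₀ − L_s = 389 − 177 = 212 mm
δ = F/k = 1400/10.466 = 133.76 mm
δ < δ_solid → spring does not go solid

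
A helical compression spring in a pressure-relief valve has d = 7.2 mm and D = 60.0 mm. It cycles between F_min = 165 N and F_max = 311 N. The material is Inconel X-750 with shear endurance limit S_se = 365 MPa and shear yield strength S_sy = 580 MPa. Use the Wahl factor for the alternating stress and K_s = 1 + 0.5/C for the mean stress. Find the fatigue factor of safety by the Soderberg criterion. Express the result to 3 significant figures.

3.65

C = D/d = 60.0/7.2 = 8.3333; K_W = (4C−1)/(4C−4)+0.615/C = 1.1761; K_s = 1+0.5/C = 1.0600
F_a = (F_max−F_min)/2 = 73 N; F_m = (F_max+F_min)/2 = 238 N
τ_a = K_W·8F_aD/(πd³) = 1.1761 × 29.882 = 35.144 MPa
τ_m = K_s·8F_mD/(πd³) = 1.0600 × 97.425 = 103.27 MPa
Soderberg: 1/n_f = τ_a/S_se + τ_m/S_sy = 35.144/365 + 103.27/580 = 0.09628 + 0.17805 = 0.27434
n_f = 1/0.27434 = 3.645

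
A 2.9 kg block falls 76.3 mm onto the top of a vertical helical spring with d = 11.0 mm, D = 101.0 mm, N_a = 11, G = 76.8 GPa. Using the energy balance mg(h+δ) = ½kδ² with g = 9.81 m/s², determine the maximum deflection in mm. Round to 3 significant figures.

21.1 mm

k = Gd⁴/(8D³N_a) = (76.8×10³)(11.0⁴)/(8·101.0³·11) = 12.402 N/mm
W = mg = 2.9 × 9.81 = 28.449 N
½kδ² − Wδ − Wh = 0 → δ = (W + √(W² + 2kWh))/k
δ = (28.449 + √(809.35 + 53840.2))/12.402 = (28.449 + 233.77)/12.402 = 21.144 mm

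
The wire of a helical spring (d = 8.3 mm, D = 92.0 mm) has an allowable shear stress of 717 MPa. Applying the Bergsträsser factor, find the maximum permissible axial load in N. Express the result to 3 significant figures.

1560 N

C = D/d = 92.0/8.3 = 11.0843
K_B = (4C+2)/(4C−3) = 46.337/41.337 = 1.1210
τ_max = K·8FD/(πd³) → F_max = τ_allow·πd³/(8DK)
F_max = 717·π·8.3³/(8·92.0·1.1210) = 1.288e+06/825.02 = 1561.1 N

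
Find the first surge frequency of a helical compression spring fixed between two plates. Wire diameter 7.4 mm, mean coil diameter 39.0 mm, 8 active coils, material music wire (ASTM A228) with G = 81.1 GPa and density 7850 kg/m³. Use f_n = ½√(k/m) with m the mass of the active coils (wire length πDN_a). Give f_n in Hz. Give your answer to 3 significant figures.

220 Hz

k = Gd⁴/(8D³N_a) = (81.1×10³)(7.4⁴)/(8·39.0³·8) = 64.058 N/mm = 64058 N/m
Wire length L = πDN_a = π·39.0·8 = 980.18 mm
m = ρ·(πd²/4)·L = 7850 × 43.008×10⁻⁶ m² × 0.98018 m = 0.33092 kg
f_n = ½√(k/m) = 0.5·√(64058/0.33092) = 0.5·√(1.9357e+05) = 219.99 Hz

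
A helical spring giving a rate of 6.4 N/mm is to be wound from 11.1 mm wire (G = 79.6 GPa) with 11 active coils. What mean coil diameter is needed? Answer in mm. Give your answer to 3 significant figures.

129 mm

D = (Gd⁴/(8N_a·k))^(1/3) = (79.6×10³·11.1⁴/(8·11·6.4))^(1/3)
  = (2.14557e+06)^(1/3) = 128.9775 mm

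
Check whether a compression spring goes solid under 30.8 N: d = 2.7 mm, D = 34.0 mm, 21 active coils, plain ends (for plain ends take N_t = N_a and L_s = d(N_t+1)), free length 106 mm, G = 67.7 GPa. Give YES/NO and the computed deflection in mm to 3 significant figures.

YES, δ = 56.5 mm

k = Gd⁴/(8D³N_a) = (67.7×10³)(2.7⁴)/(8·34.0³·21) = 0.54488 N/mm
N_t = 21; L_s = 2.7·22 = 59.4 mm; δ_solid = L₀ − L_s = 106 − 59.4 = 46.6 mm
δ = F/k = 30.8/0.54488 = 56.527 mm
δ ≥ δ_solid → spring goes solid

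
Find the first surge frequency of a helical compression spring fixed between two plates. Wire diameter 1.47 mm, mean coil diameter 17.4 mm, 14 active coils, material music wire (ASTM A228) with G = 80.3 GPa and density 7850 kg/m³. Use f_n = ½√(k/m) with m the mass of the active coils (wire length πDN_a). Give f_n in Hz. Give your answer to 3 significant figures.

k = Gd⁴/(8D³N_a) = (80.3×10³)(1.47⁴)/(8·17.4³·14) = 0.63551 N/mm = 635.51 N/m
Wire length L = πDN_a = π·17.4·14 = 765.29 mm
m = ρ·(πd²/4)·L = 7850 × 1.6972×10⁻⁶ m² × 0.76529 m = 0.010196 kg
f_n = ½√(k/m) = 0.5·√(635.51/0.010196) = 0.5·√(62330) = 124.83 Hz

125 Hz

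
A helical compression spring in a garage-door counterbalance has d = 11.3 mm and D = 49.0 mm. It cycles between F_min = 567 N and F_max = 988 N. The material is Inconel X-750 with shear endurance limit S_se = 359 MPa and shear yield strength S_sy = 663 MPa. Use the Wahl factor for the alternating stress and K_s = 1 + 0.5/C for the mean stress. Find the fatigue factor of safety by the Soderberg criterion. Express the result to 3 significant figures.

5.48

C = D/d = 49.0/11.3 = 4.3363; K_W = (4C−1)/(4C−4)+0.615/C = 1.3666; K_s = 1+0.5/C = 1.1153
F_a = (F_max−F_min)/2 = 210.5 N; F_m = (F_max+F_min)/2 = 777.5 N
τ_a = K_W·8F_aD/(πd³) = 1.3666 × 18.203 = 24.877 MPa
τ_m = K_s·8F_mD/(πd³) = 1.1153 × 67.236 = 74.989 MPa
Soderberg: 1/n_f = τ_a/S_se + τ_m/S_sy = 24.877/359 + 74.989/663 = 0.06930 + 0.11311 = 0.1824
n_f = 1/0.1824 = 5.482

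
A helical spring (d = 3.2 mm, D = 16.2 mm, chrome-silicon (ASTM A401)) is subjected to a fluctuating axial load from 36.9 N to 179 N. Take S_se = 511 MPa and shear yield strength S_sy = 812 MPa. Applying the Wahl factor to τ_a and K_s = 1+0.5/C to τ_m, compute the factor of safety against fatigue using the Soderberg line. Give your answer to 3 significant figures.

C = D/d = 16.2/3.2 = 5.0625; K_W = (4C−1)/(4C−4)+0.615/C = 1.3061; K_s = 1+0.5/C = 1.0988
F_a = (F_max−F_min)/2 = 71.05 N; F_m = (F_max+F_min)/2 = 107.95 N
τ_a = K_W·8F_aD/(πd³) = 1.3061 × 89.448 = 116.83 MPa
τ_m = K_s·8F_mD/(πd³) = 1.0988 × 135.9 = 149.33 MPa
Soderberg: 1/n_f = τ_a/S_se + τ_m/S_sy = 116.83/511 + 149.33/812 = 0.22863 + 0.18390 = 0.41252
n_f = 1/0.41252 = 2.424

2.42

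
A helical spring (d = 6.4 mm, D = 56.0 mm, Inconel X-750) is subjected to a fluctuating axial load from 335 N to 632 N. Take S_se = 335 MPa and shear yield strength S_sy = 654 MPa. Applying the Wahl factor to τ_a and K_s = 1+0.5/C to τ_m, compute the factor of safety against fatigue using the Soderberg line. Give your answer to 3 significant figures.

1.42

C = D/d = 56.0/6.4 = 8.7500; K_W = (4C−1)/(4C−4)+0.615/C = 1.1671; K_s = 1+0.5/C = 1.0571
F_a = (F_max−F_min)/2 = 148.5 N; F_m = (F_max+F_min)/2 = 483.5 N
τ_a = K_W·8F_aD/(πd³) = 1.1671 × 80.782 = 94.277 MPa
τ_m = K_s·8F_mD/(πd³) = 1.0571 × 263.02 = 278.05 MPa
Soderberg: 1/n_f = τ_a/S_se + τ_m/S_sy = 94.277/335 + 278.05/654 = 0.28143 + 0.42515 = 0.70657
n_f = 1/0.70657 = 1.415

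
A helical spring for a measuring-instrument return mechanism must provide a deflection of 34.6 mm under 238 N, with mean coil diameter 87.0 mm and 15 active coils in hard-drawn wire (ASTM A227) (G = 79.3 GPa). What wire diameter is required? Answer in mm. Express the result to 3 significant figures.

9.10 mm

Required rate k = F/δ = 238/34.6 = 6.8786 N/mm
d = (8D³N_a·k / G)^(1/4) = (8·87.0³·15·6.8786 / (79.3×10³))^0.25
  = (6854.4)^0.25 = 9.0990 mm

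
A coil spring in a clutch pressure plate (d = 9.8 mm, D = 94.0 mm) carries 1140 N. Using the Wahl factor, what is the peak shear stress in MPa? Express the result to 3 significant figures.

Spring index C = D/d = 94.0/9.8 = 9.5918
K_W = (4C−1)/(4C−4) + 0.615/C = 37.367/34.367 + 0.0641 = 1.1514
τ₀ = 8FD/(πd³) = 8·1140·94.0/(π·9.8³) = 857280/2956.8 = 289.93 MPa
τ_max = K·τ₀ = 1.1514 × 289.93 = 333.83 MPa

334 MPa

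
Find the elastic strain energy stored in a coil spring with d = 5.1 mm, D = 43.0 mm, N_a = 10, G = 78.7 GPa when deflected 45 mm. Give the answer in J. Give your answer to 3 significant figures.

k = Gd⁴/(8D³N_a) = (78.7×10³)(5.1⁴)/(8·43.0³·10) = 8.3707 N/mm
U = ½kδ² = 0.5 × 8.3707 × 45² = 8475.3 N·mm = 8.4753 J

8.48 J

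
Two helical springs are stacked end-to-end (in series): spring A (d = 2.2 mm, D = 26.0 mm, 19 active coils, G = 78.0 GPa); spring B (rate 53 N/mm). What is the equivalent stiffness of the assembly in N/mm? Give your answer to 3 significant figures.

k_A = Gd⁴/(8D³N_a) = (78.0×10³)(2.2⁴)/(8·26.0³·19) = 0.68395 N/mm
Series: 1/k_eq = 1/0.68395 + 1/53 = 1.481; k_eq = 0.67523 N/mm

0.675 N/mm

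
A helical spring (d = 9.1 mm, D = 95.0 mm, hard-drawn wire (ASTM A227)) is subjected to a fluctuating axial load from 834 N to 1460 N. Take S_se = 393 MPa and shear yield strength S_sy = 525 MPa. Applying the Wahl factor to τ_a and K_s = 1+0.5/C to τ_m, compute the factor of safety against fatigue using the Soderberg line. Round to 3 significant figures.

C = D/d = 95.0/9.1 = 10.4396; K_W = (4C−1)/(4C−4)+0.615/C = 1.1384; K_s = 1+0.5/C = 1.0479
F_a = (F_max−F_min)/2 = 313 N; F_m = (F_max+F_min)/2 = 1147 N
τ_a = K_W·8F_aD/(πd³) = 1.1384 × 100.48 = 114.38 MPa
τ_m = K_s·8F_mD/(πd³) = 1.0479 × 368.22 = 385.85 MPa
Soderberg: 1/n_f = τ_a/S_se + τ_m/S_sy = 114.38/393 + 385.85/525 = 0.29105 + 0.73496 = 1.026
n_f = 1/1.026 = 0.9747

0.975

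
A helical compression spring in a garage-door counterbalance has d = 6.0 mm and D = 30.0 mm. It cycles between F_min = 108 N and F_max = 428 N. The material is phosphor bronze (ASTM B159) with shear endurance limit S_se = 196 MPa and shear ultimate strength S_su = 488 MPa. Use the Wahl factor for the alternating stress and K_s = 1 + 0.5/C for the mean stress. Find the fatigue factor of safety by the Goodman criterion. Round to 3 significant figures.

1.69

C = D/d = 30.0/6.0 = 5.0000; K_W = (4C−1)/(4C−4)+0.615/C = 1.3105; K_s = 1+0.5/C = 1.1000
F_a = (F_max−F_min)/2 = 160 N; F_m = (F_max+F_min)/2 = 268 N
τ_a = K_W·8F_aD/(πd³) = 1.3105 × 56.588 = 74.159 MPa
τ_m = K_s·8F_mD/(πd³) = 1.1000 × 94.786 = 104.26 MPa
Goodman: 1/n_f = τ_a/S_se + τ_m/S_su = 74.159/196 + 104.26/488 = 0.37836 + 0.21366 = 0.59202
n_f = 1/0.59202 = 1.689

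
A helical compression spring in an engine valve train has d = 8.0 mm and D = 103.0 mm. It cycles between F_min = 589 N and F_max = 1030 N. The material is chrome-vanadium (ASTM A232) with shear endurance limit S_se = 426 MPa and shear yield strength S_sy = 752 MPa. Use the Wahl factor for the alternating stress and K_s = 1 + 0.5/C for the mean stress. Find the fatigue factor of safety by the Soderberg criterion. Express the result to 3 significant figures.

C = D/d = 103.0/8.0 = 12.8750; K_W = (4C−1)/(4C−4)+0.615/C = 1.1109; K_s = 1+0.5/C = 1.0388
F_a = (F_max−F_min)/2 = 220.5 N; F_m = (F_max+F_min)/2 = 809.5 N
τ_a = K_W·8F_aD/(πd³) = 1.1109 × 112.96 = 125.49 MPa
τ_m = K_s·8F_mD/(πd³) = 1.0388 × 414.69 = 430.8 MPa
Soderberg: 1/n_f = τ_a/S_se + τ_m/S_sy = 125.49/426 + 430.8/752 = 0.29457 + 0.57287 = 0.86744
n_f = 1/0.86744 = 1.153

1.15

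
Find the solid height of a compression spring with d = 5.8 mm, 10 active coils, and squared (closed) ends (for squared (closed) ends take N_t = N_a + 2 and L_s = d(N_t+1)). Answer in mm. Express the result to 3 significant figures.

75.4 mm

squared (closed) ends: N_t = N_a + 2 = 10 + 2 = 12
L_s = d·(N_t+1) = 5.8 × 13 = 75.4 mm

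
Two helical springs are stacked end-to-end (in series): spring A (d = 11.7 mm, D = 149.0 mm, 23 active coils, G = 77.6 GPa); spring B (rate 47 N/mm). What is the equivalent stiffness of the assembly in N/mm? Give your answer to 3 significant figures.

2.27 N/mm

k_A = Gd⁴/(8D³N_a) = (77.6×10³)(11.7⁴)/(8·149.0³·23) = 2.3891 N/mm
Series: 1/k_eq = 1/2.3891 + 1/47 = 0.43985; k_eq = 2.2735 N/mm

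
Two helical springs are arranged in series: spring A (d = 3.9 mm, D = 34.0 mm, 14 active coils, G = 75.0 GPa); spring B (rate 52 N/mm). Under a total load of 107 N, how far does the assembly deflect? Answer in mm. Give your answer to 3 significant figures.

29.2 mm

k_A = Gd⁴/(8D³N_a) = (75.0×10³)(3.9⁴)/(8·34.0³·14) = 3.9415 N/mm
Series: 1/k_eq = 1/3.9415 + 1/52 = 0.27294; k_eq = 3.6638 N/mm
δ = F/k_eq = 107/3.6638 = 29.205 mm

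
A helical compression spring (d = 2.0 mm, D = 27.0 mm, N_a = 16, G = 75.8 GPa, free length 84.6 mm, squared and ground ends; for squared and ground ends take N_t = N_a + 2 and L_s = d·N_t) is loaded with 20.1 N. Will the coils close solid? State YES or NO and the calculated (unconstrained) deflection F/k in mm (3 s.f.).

k = Gd⁴/(8D³N_a) = (75.8×10³)(2.0⁴)/(8·27.0³·16) = 0.48138 N/mm
N_t = 18; L_s = 2.0·18 = 36 mm; δ_solid = L₀ − L_s = 84.6 − 36 = 48.6 mm
δ = F/k = 20.1/0.48138 = 41.755 mm
δ < δ_solid → spring does not go solid

NO, δ = 41.8 mm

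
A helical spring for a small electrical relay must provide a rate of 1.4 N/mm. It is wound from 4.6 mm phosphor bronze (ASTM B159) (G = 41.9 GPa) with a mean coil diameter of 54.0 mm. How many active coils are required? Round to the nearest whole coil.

11

N_a = Gd⁴/(8D³k) = (41.9×10³ × 4.6⁴)/(8 × 54.0³ × 1.4)
    = 1.87605e+07 / 1.7636e+06 = 10.64 → 11 coils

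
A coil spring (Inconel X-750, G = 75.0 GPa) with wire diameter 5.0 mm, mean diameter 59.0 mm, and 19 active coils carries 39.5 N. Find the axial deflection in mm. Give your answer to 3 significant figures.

26.3 mm

k = Gd⁴/(8D³N_a) = (75.0×10³)(5.0⁴)/(8·59.0³·19) = 1.5016 N/mm
δ = F/k = 39.5 / 1.5016 = 26.306 mm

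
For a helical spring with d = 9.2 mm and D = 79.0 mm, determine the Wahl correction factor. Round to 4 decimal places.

1.1705

C = D/d = 79.0/9.2 = 8.5870
K_W = (4C−1)/(4C−4) + 0.615/C = 33.348/30.348 + 0.0716 = 1.1705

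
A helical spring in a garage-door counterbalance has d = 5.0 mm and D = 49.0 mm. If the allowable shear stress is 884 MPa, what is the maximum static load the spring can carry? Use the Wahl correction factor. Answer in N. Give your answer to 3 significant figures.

771 N

C = D/d = 49.0/5.0 = 9.8000
K_W = (4C−1)/(4C−4) + 0.615/C = 38.200/35.200 + 0.0628 = 1.1480
τ_max = K·8FD/(πd³) → F_max = τ_allow·πd³/(8DK)
F_max = 884·π·5.0³/(8·49.0·1.1480) = 3.4715e+05/450.01 = 771.42 N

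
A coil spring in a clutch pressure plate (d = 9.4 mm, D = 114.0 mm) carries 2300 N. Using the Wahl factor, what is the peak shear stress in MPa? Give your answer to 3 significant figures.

Spring index C = D/d = 114.0/9.4 = 12.1277
K_W = (4C−1)/(4C−4) + 0.615/C = 47.511/44.511 + 0.0507 = 1.1181
τ₀ = 8FD/(πd³) = 8·2300·114.0/(π·9.4³) = 2.0976e+06/2609.4 = 803.88 MPa
τ_max = K·τ₀ = 1.1181 × 803.88 = 898.82 MPa

899 MPa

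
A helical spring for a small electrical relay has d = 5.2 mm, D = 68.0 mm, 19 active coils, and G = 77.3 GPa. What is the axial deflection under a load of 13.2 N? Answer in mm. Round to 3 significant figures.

k = Gd⁴/(8D³N_a) = (77.3×10³)(5.2⁴)/(8·68.0³·19) = 1.1826 N/mm
δ = F/k = 13.2 / 1.1826 = 11.162 mm

11.2 mm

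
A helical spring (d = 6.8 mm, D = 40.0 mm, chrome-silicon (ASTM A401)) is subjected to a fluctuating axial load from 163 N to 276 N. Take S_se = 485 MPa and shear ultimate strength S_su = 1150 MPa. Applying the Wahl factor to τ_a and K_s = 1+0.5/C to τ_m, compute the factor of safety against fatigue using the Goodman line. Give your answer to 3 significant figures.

C = D/d = 40.0/6.8 = 5.8824; K_W = (4C−1)/(4C−4)+0.615/C = 1.2582; K_s = 1+0.5/C = 1.0850
F_a = (F_max−F_min)/2 = 56.5 N; F_m = (F_max+F_min)/2 = 219.5 N
τ_a = K_W·8F_aD/(πd³) = 1.2582 × 18.303 = 23.028 MPa
τ_m = K_s·8F_mD/(πd³) = 1.0850 × 71.106 = 77.15 MPa
Goodman: 1/n_f = τ_a/S_se + τ_m/S_su = 23.028/485 + 77.15/1150 = 0.04748 + 0.06709 = 0.11457
n_f = 1/0.11457 = 8.728

8.73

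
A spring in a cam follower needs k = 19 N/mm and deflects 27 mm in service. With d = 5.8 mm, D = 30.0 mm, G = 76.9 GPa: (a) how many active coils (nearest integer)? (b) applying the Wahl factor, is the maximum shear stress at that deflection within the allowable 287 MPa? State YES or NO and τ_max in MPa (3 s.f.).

(a) 21 coils; (b) YES, τ_max = 263 MPa

N_a = Gd⁴/(8D³k) = (76.9×10³)(5.8⁴)/(8·30.0³·19) = 21.2 → N_a = 21
Actual rate k = Gd⁴/(8D³·21) = 19.185 N/mm
Working load F = kδ = 19.185·27 = 518 N
C = 30.0/5.8 = 5.1724; K_W = (4C−1)/(4C−4)+0.615/C = 1.2987
τ_max = K_W·8FD/(πd³) = 1.2987·202.82 = 263.39 MPa
τ_max ≤ 287 MPa → acceptable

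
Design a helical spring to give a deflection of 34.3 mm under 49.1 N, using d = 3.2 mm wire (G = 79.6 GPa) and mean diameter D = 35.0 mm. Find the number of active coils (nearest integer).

Required rate k = F/δ = 49.1/34.3 = 1.4315 N/mm
N_a = Gd⁴/(8D³k) = (79.6×10³ × 3.2⁴)/(8 × 35.0³ × 1.4315)
    = 8.34666e+06 / 491000 = 17 → 17 coils

17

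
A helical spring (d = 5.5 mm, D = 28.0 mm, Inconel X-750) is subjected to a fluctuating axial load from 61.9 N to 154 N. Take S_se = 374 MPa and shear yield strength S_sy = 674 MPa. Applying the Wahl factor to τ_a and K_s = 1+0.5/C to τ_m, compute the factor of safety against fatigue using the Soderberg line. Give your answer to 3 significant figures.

6.93

C = D/d = 28.0/5.5 = 5.0909; K_W = (4C−1)/(4C−4)+0.615/C = 1.3041; K_s = 1+0.5/C = 1.0982
F_a = (F_max−F_min)/2 = 46.05 N; F_m = (F_max+F_min)/2 = 107.95 N
τ_a = K_W·8F_aD/(πd³) = 1.3041 × 19.735 = 25.737 MPa
τ_m = K_s·8F_mD/(πd³) = 1.0982 × 46.263 = 50.807 MPa
Soderberg: 1/n_f = τ_a/S_se + τ_m/S_sy = 25.737/374 + 50.807/674 = 0.06882 + 0.07538 = 0.1442
n_f = 1/0.1442 = 6.935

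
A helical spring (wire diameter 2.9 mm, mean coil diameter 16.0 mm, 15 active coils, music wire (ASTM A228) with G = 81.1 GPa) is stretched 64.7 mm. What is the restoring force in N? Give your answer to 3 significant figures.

k = Gd⁴/(8D³N_a) = (81.1×10³)(2.9⁴)/(8·16.0³·15) = 11.67 N/mm
F = k·δ = 11.67 × 64.7 = 755.05 N

755 N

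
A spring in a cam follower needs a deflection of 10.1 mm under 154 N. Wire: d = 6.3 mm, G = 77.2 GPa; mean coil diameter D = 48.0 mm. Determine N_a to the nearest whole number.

9

Required rate k = F/δ = 154/10.1 = 15.248 N/mm
N_a = Gd⁴/(8D³k) = (77.2×10³ × 6.3⁴)/(8 × 48.0³ × 15.248)
    = 1.21613e+08 / 1.349e+07 = 9.015 → 9 coils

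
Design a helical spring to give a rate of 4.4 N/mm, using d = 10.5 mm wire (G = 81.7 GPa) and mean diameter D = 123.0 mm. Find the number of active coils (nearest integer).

N_a = Gd⁴/(8D³k) = (81.7×10³ × 10.5⁴)/(8 × 123.0³ × 4.4)
    = 9.93069e+08 / 6.55025e+07 = 15.16 → 15 coils

15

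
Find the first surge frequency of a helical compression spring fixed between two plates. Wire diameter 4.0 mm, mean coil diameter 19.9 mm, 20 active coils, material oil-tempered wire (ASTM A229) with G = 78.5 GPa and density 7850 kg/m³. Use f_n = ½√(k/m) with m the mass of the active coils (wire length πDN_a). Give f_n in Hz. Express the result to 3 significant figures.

180 Hz

k = Gd⁴/(8D³N_a) = (78.5×10³)(4.0⁴)/(8·19.9³·20) = 15.938 N/mm = 15938 N/m
Wire length L = πDN_a = π·19.9·20 = 1250.4 mm
m = ρ·(πd²/4)·L = 7850 × 12.566×10⁻⁶ m² × 1.2504 m = 0.12334 kg
f_n = ½√(k/m) = 0.5·√(15938/0.12334) = 0.5·√(1.2922e+05) = 179.73 Hz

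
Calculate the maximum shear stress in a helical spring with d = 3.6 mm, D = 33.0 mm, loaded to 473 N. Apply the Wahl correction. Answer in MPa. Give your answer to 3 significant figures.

Spring index C = D/d = 33.0/3.6 = 9.1667
K_W = (4C−1)/(4C−4) + 0.615/C = 35.667/32.667 + 0.0671 = 1.1589
τ₀ = 8FD/(πd³) = 8·473·33.0/(π·3.6³) = 124872/146.57 = 851.94 MPa
τ_max = K·τ₀ = 1.1589 × 851.94 = 987.33 MPa

987 MPa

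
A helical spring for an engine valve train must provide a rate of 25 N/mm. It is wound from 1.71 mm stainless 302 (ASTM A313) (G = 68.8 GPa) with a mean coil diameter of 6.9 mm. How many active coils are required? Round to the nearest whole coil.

N_a = Gd⁴/(8D³k) = (68.8×10³ × 1.71⁴)/(8 × 6.9³ × 25)
    = 588265 / 65701.8 = 8.954 → 9 coils

9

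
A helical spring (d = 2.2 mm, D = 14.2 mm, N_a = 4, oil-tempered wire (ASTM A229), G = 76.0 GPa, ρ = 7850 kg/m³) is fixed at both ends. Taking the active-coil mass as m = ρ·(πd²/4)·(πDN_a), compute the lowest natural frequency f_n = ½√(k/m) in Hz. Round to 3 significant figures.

k = Gd⁴/(8D³N_a) = (76.0×10³)(2.2⁴)/(8·14.2³·4) = 19.431 N/mm = 19431 N/m
Wire length L = πDN_a = π·14.2·4 = 178.44 mm
m = ρ·(πd²/4)·L = 7850 × 3.8013×10⁻⁶ m² × 0.17844 m = 0.0053248 kg
f_n = ½√(k/m) = 0.5·√(19431/0.0053248) = 0.5·√(3.6491e+06) = 955.13 Hz

955 Hz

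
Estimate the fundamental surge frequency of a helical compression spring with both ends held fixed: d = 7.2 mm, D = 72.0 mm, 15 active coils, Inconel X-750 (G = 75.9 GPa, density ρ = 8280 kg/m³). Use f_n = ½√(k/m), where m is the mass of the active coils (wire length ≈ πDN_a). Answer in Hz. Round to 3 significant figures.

31.5 Hz

k = Gd⁴/(8D³N_a) = (75.9×10³)(7.2⁴)/(8·72.0³·15) = 4.554 N/mm = 4554 N/m
Wire length L = πDN_a = π·72.0·15 = 3392.9 mm
m = ρ·(πd²/4)·L = 8280 × 40.715×10⁻⁶ m² × 3.3929 m = 1.1438 kg
f_n = ½√(k/m) = 0.5·√(4554/1.1438) = 0.5·√(3981.4) = 31.549 Hz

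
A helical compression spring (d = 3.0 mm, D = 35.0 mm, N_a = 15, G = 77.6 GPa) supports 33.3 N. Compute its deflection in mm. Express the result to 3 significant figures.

k = Gd⁴/(8D³N_a) = (77.6×10³)(3.0⁴)/(8·35.0³·15) = 1.2217 N/mm
δ = F/k = 33.3 / 1.2217 = 27.257 mm

27.3 mm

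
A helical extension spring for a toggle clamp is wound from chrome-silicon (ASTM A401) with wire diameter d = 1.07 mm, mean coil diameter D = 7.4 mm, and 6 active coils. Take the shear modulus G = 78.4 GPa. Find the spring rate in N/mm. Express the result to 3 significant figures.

5.28 N/mm

k = Gd⁴/(8D³N_a) = (78.4×10³ × 1.07⁴) / (8 × 7.4³ × 6)
  = 102766 / 19450.8 = 5.2834 N/mm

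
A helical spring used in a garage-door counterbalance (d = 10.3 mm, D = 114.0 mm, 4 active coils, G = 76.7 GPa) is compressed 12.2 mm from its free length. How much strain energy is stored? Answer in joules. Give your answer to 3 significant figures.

k = Gd⁴/(8D³N_a) = (76.7×10³)(10.3⁴)/(8·114.0³·4) = 18.209 N/mm
U = ½kδ² = 0.5 × 18.209 × 12.2² = 1355.1 N·mm = 1.3551 J

1.36 J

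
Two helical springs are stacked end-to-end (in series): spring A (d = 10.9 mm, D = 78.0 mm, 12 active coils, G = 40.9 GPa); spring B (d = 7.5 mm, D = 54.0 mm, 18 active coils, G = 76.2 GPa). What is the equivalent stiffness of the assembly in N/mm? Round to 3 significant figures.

k_A = Gd⁴/(8D³N_a) = (40.9×10³)(10.9⁴)/(8·78.0³·12) = 12.673 N/mm
k_B = Gd⁴/(8D³N_a) = (76.2×10³)(7.5⁴)/(8·54.0³·18) = 10.633 N/mm
Series: 1/k_eq = 1/12.673 + 1/10.633 = 0.17296; k_eq = 5.7818 N/mm

5.78 N/mm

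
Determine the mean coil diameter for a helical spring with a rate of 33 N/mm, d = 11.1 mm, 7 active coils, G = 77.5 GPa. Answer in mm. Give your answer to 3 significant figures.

D = (Gd⁴/(8N_a·k))^(1/3) = (77.5×10³·11.1⁴/(8·7·33))^(1/3)
  = (636637)^(1/3) = 86.0262 mm

86.0 mm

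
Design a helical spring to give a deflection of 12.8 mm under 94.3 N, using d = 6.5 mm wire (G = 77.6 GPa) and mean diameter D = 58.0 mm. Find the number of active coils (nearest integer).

Required rate k = F/δ = 94.3/12.8 = 7.3672 N/mm
N_a = Gd⁴/(8D³k) = (77.6×10³ × 6.5⁴)/(8 × 58.0³ × 7.3672)
    = 1.38521e+08 / 1.14994e+07 = 12.05 → 12 coils

12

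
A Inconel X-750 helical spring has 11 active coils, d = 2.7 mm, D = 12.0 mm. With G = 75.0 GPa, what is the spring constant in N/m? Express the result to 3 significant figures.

26200 N/m

k = Gd⁴/(8D³N_a) = (75.0×10³ × 2.7⁴) / (8 × 12.0³ × 11)
  = 3.98581e+06 / 152064 = 26.211 N/mm = 26211 N/m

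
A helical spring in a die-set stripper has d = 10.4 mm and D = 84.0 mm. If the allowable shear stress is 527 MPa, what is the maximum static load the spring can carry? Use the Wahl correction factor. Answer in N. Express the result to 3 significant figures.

2340 N

C = D/d = 84.0/10.4 = 8.0769
K_W = (4C−1)/(4C−4) + 0.615/C = 31.308/28.308 + 0.0761 = 1.1821
τ_max = K·8FD/(πd³) → F_max = τ_allow·πd³/(8DK)
F_max = 527·π·10.4³/(8·84.0·1.1821) = 1.8623e+06/794.39 = 2344.4 N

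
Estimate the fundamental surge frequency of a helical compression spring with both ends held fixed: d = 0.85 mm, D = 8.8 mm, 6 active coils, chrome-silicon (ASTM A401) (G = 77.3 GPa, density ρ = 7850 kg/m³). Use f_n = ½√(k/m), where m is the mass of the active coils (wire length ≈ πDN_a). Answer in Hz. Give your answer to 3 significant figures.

646 Hz

k = Gd⁴/(8D³N_a) = (77.3×10³)(0.85⁴)/(8·8.8³·6) = 1.2336 N/mm = 1233.6 N/m
Wire length L = πDN_a = π·8.8·6 = 165.88 mm
m = ρ·(πd²/4)·L = 7850 × 0.56745×10⁻⁶ m² × 0.16588 m = 0.00073889 kg
f_n = ½√(k/m) = 0.5·√(1233.6/0.00073889) = 0.5·√(1.6695e+06) = 646.04 Hz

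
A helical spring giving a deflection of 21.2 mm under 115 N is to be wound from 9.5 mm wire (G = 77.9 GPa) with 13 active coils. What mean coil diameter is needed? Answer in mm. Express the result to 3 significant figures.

Required rate k = F/δ = 115/21.2 = 5.4245 N/mm
D = (Gd⁴/(8N_a·k))^(1/3) = (77.9×10³·9.5⁴/(8·13·5.4245))^(1/3)
  = (1.1247e+06)^(1/3) = 103.9949 mm

104 mm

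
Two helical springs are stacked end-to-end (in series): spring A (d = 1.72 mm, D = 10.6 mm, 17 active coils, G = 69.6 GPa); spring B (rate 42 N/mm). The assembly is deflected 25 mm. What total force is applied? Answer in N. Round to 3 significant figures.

86.3 N

k_A = Gd⁴/(8D³N_a) = (69.6×10³)(1.72⁴)/(8·10.6³·17) = 3.7607 N/mm
Series: 1/k_eq = 1/3.7607 + 1/42 = 0.28972; k_eq = 3.4516 N/mm
F = k_eq·δ = 3.4516·25 = 86.291 N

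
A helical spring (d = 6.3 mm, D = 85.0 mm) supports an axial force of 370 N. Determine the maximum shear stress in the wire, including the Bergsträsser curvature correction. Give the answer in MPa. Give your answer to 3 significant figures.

352 MPa

Spring index C = D/d = 85.0/6.3 = 13.4921
K_B = (4C+2)/(4C−3) = 55.968/50.968 = 1.0981
τ₀ = 8FD/(πd³) = 8·370·85.0/(π·6.3³) = 251600/785.55 = 320.29 MPa
τ_max = K·τ₀ = 1.0981 × 320.29 = 351.71 MPa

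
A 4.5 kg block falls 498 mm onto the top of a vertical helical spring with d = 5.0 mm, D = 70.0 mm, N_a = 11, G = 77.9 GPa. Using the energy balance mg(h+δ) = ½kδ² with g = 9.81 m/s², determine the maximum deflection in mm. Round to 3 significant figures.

195 mm

k = Gd⁴/(8D³N_a) = (77.9×10³)(5.0⁴)/(8·70.0³·11) = 1.613 N/mm
W = mg = 4.5 × 9.81 = 44.145 N
½kδ² − Wδ − Wh = 0 → δ = (W + √(W² + 2kWh))/k
δ = (44.145 + √(1948.8 + 70922.1))/1.613 = (44.145 + 269.95)/1.613 = 194.72 mm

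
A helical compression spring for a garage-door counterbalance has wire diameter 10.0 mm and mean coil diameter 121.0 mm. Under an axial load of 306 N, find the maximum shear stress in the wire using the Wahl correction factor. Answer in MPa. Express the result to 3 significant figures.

105 MPa

Spring index C = D/d = 121.0/10.0 = 12.1000
K_W = (4C−1)/(4C−4) + 0.615/C = 47.400/44.400 + 0.0508 = 1.1184
τ₀ = 8FD/(πd³) = 8·306·121.0/(π·10.0³) = 296208/3141.6 = 94.286 MPa
τ_max = K·τ₀ = 1.1184 × 94.286 = 105.45 MPa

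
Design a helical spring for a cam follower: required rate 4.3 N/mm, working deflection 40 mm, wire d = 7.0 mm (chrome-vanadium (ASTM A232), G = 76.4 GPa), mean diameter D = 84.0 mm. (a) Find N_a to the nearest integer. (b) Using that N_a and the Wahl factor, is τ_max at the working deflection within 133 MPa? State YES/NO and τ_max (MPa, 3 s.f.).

(a) 9 coils; (b) YES, τ_max = 120 MPa

N_a = Gd⁴/(8D³k) = (76.4×10³)(7.0⁴)/(8·84.0³·4.3) = 8.997 → N_a = 9
Actual rate k = Gd⁴/(8D³·9) = 4.2985 N/mm
Working load F = kδ = 4.2985·40 = 171.94 N
C = 84.0/7.0 = 12.0000; K_W = (4C−1)/(4C−4)+0.615/C = 1.1194
τ_max = K_W·8FD/(πd³) = 1.1194·107.23 = 120.03 MPa
τ_max ≤ 133 MPa → acceptable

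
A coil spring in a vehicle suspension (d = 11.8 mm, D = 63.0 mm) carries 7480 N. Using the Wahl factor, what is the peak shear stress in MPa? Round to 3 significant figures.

941 MPa

Spring index C = D/d = 63.0/11.8 = 5.3390
K_W = (4C−1)/(4C−4) + 0.615/C = 20.356/17.356 + 0.1152 = 1.2880
τ₀ = 8FD/(πd³) = 8·7480·63.0/(π·11.8³) = 3.76992e+06/5161.7 = 730.36 MPa
τ_max = K·τ₀ = 1.2880 × 730.36 = 940.73 MPa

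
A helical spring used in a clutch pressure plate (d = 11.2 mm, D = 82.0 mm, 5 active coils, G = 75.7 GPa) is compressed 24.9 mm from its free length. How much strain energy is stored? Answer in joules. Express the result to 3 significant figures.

k = Gd⁴/(8D³N_a) = (75.7×10³)(11.2⁴)/(8·82.0³·5) = 54.009 N/mm
U = ½kδ² = 0.5 × 54.009 × 24.9² = 16743 N·mm = 16.743 J

16.7 J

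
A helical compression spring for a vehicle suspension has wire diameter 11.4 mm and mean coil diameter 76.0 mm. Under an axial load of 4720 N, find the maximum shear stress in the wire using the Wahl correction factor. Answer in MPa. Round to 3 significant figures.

Spring index C = D/d = 76.0/11.4 = 6.6667
K_W = (4C−1)/(4C−4) + 0.615/C = 25.667/22.667 + 0.0923 = 1.2246
τ₀ = 8FD/(πd³) = 8·4720·76.0/(π·11.4³) = 2.86976e+06/4654.4 = 616.57 MPa
τ_max = K·τ₀ = 1.2246 × 616.57 = 755.05 MPa

755 MPa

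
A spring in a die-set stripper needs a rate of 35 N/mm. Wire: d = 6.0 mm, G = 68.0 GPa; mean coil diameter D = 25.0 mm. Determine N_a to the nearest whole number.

N_a = Gd⁴/(8D³k) = (68.0×10³ × 6.0⁴)/(8 × 25.0³ × 35)
    = 8.8128e+07 / 4.375e+06 = 20.14 → 20 coils

20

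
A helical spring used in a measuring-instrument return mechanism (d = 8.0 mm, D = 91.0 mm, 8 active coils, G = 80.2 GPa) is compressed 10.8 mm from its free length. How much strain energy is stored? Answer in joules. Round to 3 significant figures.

0.397 J

k = Gd⁴/(8D³N_a) = (80.2×10³)(8.0⁴)/(8·91.0³·8) = 6.8113 N/mm
U = ½kδ² = 0.5 × 6.8113 × 10.8² = 397.24 N·mm = 0.39724 J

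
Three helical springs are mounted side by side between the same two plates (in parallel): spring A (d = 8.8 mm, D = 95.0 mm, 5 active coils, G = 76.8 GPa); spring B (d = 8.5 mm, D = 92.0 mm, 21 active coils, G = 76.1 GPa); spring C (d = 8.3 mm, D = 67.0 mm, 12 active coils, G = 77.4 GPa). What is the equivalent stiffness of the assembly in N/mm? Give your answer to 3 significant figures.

k_A = Gd⁴/(8D³N_a) = (76.8×10³)(8.8⁴)/(8·95.0³·5) = 13.43 N/mm
k_B = Gd⁴/(8D³N_a) = (76.1×10³)(8.5⁴)/(8·92.0³·21) = 3.0366 N/mm
k_C = Gd⁴/(8D³N_a) = (77.4×10³)(8.3⁴)/(8·67.0³·12) = 12.722 N/mm
Parallel: k_eq = 13.43 + 3.0366 + 12.722 = 29.188 N/mm

29.2 N/mm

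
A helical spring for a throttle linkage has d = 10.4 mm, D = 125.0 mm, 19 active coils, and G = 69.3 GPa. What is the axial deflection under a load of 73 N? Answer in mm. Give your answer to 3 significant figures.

k = Gd⁴/(8D³N_a) = (69.3×10³)(10.4⁴)/(8·125.0³·19) = 2.7308 N/mm
δ = F/k = 73 / 2.7308 = 26.732 mm

26.7 mm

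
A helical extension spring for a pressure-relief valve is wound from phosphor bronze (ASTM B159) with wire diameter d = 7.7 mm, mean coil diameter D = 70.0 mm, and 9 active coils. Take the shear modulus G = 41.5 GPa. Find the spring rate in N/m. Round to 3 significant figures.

k = Gd⁴/(8D³N_a) = (41.5×10³ × 7.7⁴) / (8 × 70.0³ × 9)
  = 1.45885e+08 / 2.4696e+07 = 5.9072 N/mm = 5907.2 N/m

5910 N/m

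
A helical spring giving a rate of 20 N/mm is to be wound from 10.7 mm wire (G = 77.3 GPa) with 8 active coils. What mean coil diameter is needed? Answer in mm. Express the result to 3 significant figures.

92.5 mm

D = (Gd⁴/(8N_a·k))^(1/3) = (77.3×10³·10.7⁴/(8·8·20))^(1/3)
  = (791598)^(1/3) = 92.5056 mm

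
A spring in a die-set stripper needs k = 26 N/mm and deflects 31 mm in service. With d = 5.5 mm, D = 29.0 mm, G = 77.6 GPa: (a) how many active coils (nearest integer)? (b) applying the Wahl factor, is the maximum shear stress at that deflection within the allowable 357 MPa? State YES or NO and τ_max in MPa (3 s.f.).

N_a = Gd⁴/(8D³k) = (77.6×10³)(5.5⁴)/(8·29.0³·26) = 14 → N_a = 14
Actual rate k = Gd⁴/(8D³·14) = 25.996 N/mm
Working load F = kδ = 25.996·31 = 805.86 N
C = 29.0/5.5 = 5.2727; K_W = (4C−1)/(4C−4)+0.615/C = 1.2922
τ_max = K_W·8FD/(πd³) = 1.2922·357.69 = 462.2 MPa
τ_max > 357 MPa → exceeds allowable

(a) 14 coils; (b) NO, τ_max = 462 MPa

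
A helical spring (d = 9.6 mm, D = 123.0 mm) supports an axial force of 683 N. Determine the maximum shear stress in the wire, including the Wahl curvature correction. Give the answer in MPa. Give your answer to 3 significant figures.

Spring index C = D/d = 123.0/9.6 = 12.8125
K_W = (4C−1)/(4C−4) + 0.615/C = 50.250/47.250 + 0.0480 = 1.1115
τ₀ = 8FD/(πd³) = 8·683·123.0/(π·9.6³) = 672072/2779.5 = 241.8 MPa
τ_max = K·τ₀ = 1.1115 × 241.8 = 268.76 MPa

269 MPa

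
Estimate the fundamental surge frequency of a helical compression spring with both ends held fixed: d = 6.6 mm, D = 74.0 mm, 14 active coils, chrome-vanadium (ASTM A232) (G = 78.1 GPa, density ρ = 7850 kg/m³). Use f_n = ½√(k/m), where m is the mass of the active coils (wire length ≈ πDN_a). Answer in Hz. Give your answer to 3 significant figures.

30.6 Hz

k = Gd⁴/(8D³N_a) = (78.1×10³)(6.6⁴)/(8·74.0³·14) = 3.2652 N/mm = 3265.2 N/m
Wire length L = πDN_a = π·74.0·14 = 3254.7 mm
m = ρ·(πd²/4)·L = 7850 × 34.212×10⁻⁶ m² × 3.2547 m = 0.87409 kg
f_n = ½√(k/m) = 0.5·√(3265.2/0.87409) = 0.5·√(3735.6) = 30.56 Hz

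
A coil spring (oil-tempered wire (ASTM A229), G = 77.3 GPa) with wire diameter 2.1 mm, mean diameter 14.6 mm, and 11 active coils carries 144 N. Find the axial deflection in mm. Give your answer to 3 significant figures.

26.2 mm

k = Gd⁴/(8D³N_a) = (77.3×10³)(2.1⁴)/(8·14.6³·11) = 5.4893 N/mm
δ = F/k = 144 / 5.4893 = 26.233 mm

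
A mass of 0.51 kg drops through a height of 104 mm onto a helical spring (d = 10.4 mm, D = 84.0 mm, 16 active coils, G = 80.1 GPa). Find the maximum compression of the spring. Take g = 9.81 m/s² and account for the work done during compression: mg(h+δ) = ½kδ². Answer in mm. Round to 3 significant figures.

9.59 mm

k = Gd⁴/(8D³N_a) = (80.1×10³)(10.4⁴)/(8·84.0³·16) = 12.351 N/mm
W = mg = 0.51 × 9.81 = 5.0031 N
½kδ² − Wδ − Wh = 0 → δ = (W + √(W² + 2kWh))/k
δ = (5.0031 + √(25.031 + 12853.5))/12.351 = (5.0031 + 113.48)/12.351 = 9.5929 mm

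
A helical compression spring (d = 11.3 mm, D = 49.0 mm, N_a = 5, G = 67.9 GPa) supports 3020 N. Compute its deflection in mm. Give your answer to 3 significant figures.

k = Gd⁴/(8D³N_a) = (67.9×10³)(11.3⁴)/(8·49.0³·5) = 235.25 N/mm
δ = F/k = 3020 / 235.25 = 12.837 mm

12.8 mm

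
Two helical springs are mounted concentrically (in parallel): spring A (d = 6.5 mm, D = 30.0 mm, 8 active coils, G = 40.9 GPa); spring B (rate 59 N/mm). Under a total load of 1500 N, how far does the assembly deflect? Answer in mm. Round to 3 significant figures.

k_A = Gd⁴/(8D³N_a) = (40.9×10³)(6.5⁴)/(8·30.0³·8) = 42.251 N/mm
Parallel: k_eq = 42.251 + 59 = 101.25 N/mm
δ = F/k_eq = 1500/101.25 = 14.815 mm

14.8 mm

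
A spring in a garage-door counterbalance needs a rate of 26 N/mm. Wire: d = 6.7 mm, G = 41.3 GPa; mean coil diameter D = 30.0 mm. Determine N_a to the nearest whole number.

15

N_a = Gd⁴/(8D³k) = (41.3×10³ × 6.7⁴)/(8 × 30.0³ × 26)
    = 8.32241e+07 / 5.616e+06 = 14.82 → 15 coils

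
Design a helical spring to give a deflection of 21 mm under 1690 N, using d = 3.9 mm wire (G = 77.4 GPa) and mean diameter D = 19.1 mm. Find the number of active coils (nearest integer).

Required rate k = F/δ = 1690/21 = 80.476 N/mm
N_a = Gd⁴/(8D³k) = (77.4×10³ × 3.9⁴)/(8 × 19.1³ × 80.476)
    = 1.7906e+07 / 4.48598e+06 = 3.992 → 4 coils

4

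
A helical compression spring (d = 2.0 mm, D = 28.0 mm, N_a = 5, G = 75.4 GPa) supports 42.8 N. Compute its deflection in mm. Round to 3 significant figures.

k = Gd⁴/(8D³N_a) = (75.4×10³)(2.0⁴)/(8·28.0³·5) = 1.3739 N/mm
δ = F/k = 42.8 / 1.3739 = 31.152 mm

31.2 mm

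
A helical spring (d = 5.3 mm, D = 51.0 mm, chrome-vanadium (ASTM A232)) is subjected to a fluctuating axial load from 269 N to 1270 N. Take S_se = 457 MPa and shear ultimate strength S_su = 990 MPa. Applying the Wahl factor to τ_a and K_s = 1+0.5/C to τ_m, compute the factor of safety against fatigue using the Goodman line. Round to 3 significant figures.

0.552

C = D/d = 51.0/5.3 = 9.6226; K_W = (4C−1)/(4C−4)+0.615/C = 1.1509; K_s = 1+0.5/C = 1.0520
F_a = (F_max−F_min)/2 = 500.5 N; F_m = (F_max+F_min)/2 = 769.5 N
τ_a = K_W·8F_aD/(πd³) = 1.1509 × 436.6 = 502.48 MPa
τ_m = K_s·8F_mD/(πd³) = 1.0520 × 671.26 = 706.14 MPa
Goodman: 1/n_f = τ_a/S_se + τ_m/S_su = 502.48/457 + 706.14/990 = 1.09953 + 0.71327 = 1.8128
n_f = 1/1.8128 = 0.5516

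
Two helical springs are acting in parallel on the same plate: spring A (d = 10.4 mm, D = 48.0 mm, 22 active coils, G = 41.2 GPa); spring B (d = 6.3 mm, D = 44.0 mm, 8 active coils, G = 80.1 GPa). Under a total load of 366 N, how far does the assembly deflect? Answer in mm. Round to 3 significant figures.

k_A = Gd⁴/(8D³N_a) = (41.2×10³)(10.4⁴)/(8·48.0³·22) = 24.762 N/mm
k_B = Gd⁴/(8D³N_a) = (80.1×10³)(6.3⁴)/(8·44.0³·8) = 23.145 N/mm
Parallel: k_eq = 24.762 + 23.145 = 47.907 N/mm
δ = F/k_eq = 366/47.907 = 7.6397 mm

7.64 mm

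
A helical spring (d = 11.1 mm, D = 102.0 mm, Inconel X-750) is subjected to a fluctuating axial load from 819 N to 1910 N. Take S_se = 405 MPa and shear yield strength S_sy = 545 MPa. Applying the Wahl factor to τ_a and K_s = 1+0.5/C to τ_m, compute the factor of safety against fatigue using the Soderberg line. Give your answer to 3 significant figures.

1.25

C = D/d = 102.0/11.1 = 9.1892; K_W = (4C−1)/(4C−4)+0.615/C = 1.1585; K_s = 1+0.5/C = 1.0544
F_a = (F_max−F_min)/2 = 545.5 N; F_m = (F_max+F_min)/2 = 1364.5 N
τ_a = K_W·8F_aD/(πd³) = 1.1585 × 103.6 = 120.02 MPa
τ_m = K_s·8F_mD/(πd³) = 1.0544 × 259.15 = 273.25 MPa
Soderberg: 1/n_f = τ_a/S_se + τ_m/S_sy = 120.02/405 + 273.25/545 = 0.29635 + 0.50137 = 0.79772
n_f = 1/0.79772 = 1.254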